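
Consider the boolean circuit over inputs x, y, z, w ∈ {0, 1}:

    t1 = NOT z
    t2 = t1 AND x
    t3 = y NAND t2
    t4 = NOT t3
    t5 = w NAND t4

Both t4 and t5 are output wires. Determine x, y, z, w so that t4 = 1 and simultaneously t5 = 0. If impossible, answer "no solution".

x=1, y=1, z=0, w=1

Check with x=1, y=1, z=0, w=1:
t1 = NOT z = NOT 0 = 1
t2 = t1 AND x = 1 AND 1 = 1
t3 = y NAND t2 = 1 NAND 1 = 0
t4 = NOT t3 = NOT 0 = 1
t5 = w NAND t4 = 1 NAND 1 = 0
So t4 = 1 and t5 = 0.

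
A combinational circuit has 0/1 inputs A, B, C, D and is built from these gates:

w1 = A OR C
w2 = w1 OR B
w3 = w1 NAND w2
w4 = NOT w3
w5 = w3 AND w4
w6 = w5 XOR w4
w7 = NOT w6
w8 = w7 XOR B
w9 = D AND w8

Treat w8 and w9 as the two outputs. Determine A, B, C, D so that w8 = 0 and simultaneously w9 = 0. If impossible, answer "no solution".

Check with A=1 B=0 C=1 D=1:
w1 = A OR C = 1 OR 1 = 1
w2 = w1 OR B = 1 OR 0 = 1
w3 = w1 NAND w2 = 1 NAND 1 = 0
w4 = NOT w3 = NOT 0 = 1
w5 = w3 AND w4 = 0 AND 1 = 0
w6 = w5 XOR w4 = 0 XOR 1 = 1
w7 = NOT w6 = NOT 1 = 0
w8 = w7 XOR B = 0 XOR 0 = 0
w9 = D AND w8 = 1 AND 0 = 0
So w8 = 0 and w9 = 0.

A=1 B=0 C=1 D=1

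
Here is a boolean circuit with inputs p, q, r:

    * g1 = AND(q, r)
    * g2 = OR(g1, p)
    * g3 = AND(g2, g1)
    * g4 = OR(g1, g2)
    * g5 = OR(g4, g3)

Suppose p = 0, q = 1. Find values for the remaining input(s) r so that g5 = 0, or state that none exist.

r=0

g5 = OR(g4, g3) must be 0, so both g4 = 0 and g3 = 0.
Check with p = 0, q = 1 and r=0:
g1 = AND(q, r) = AND(1, 0) = 0
g2 = OR(g1, p) = OR(0, 0) = 0
g3 = AND(g2, g1) = AND(0, 0) = 0
g4 = OR(g1, g2) = OR(0, 0) = 0
g5 = OR(g4, g3) = OR(0, 0) = 0
So g5 = 0.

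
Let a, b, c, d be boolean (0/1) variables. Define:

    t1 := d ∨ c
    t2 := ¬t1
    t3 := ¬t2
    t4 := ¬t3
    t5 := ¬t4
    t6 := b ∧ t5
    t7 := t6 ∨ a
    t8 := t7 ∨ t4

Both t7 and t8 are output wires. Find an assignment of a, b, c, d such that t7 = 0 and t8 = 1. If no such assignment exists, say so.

a=0, b=0, c=0, d=0

Check with a=0, b=0, c=0, d=0:
t1 = d ∨ c = 0 ∨ 0 = 0
t2 = ¬t1 = ¬0 = 1
t3 = ¬t2 = ¬1 = 0
t4 = ¬t3 = ¬0 = 1
t5 = ¬t4 = ¬1 = 0
t6 = b ∧ t5 = 0 ∧ 0 = 0
t7 = t6 ∨ a = 0 ∨ 0 = 0
t8 = t7 ∨ t4 = 0 ∨ 1 = 1
So t7 = 0 and t8 = 1.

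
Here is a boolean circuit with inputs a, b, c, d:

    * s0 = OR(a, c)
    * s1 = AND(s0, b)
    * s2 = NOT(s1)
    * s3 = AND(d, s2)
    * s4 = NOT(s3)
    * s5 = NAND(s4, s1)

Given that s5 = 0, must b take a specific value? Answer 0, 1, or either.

s5 = NAND(s4, s1) must be 0, so both s4 = 1 and s1 = 1.
s4 = NOT(s3) must be 1, so s3 = 0.
Every assignment with s5 = 0 has b = 1; there are 6 such assignment(s).

1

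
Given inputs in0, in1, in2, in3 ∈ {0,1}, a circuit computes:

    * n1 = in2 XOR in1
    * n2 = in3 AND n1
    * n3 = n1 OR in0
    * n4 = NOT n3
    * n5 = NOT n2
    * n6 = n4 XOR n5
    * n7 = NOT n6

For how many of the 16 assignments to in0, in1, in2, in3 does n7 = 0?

8

n7 = NOT n6 must be 0, so n6 = 1.
n6 = n4 XOR n5 must be 1, so n4 and n5 differ.
Enumerating the 16 input combinations, 8 give n7 = 0 and 8 give n7 = 1.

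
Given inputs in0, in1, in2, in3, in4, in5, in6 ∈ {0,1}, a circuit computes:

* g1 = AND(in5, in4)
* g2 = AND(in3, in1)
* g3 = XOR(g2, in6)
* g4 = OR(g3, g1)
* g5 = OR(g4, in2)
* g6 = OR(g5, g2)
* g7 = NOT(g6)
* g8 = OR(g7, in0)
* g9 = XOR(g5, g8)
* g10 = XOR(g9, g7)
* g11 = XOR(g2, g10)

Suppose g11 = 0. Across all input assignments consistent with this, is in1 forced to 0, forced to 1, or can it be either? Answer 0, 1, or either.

Both values of in1 occur among assignments with g11 = 0:
  in1=0: in0=0, in1=0, in2=0, in3=0, in4=0, in5=0, in6=0
  in1=1: in0=0, in1=1, in2=0, in3=0, in4=0, in5=0, in6=0

either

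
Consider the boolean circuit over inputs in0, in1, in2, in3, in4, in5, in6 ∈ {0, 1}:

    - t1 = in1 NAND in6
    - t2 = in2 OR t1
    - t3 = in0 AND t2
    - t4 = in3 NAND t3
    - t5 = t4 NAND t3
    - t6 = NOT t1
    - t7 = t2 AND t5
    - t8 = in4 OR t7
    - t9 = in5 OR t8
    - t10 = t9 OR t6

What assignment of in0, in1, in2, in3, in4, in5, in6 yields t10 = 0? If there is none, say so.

in0=1, in1=1, in2=1, in3=0, in4=0, in5=0, in6=0

Check with in0=1, in1=1, in2=1, in3=0, in4=0, in5=0, in6=0:
t1 = in1 NAND in6 = 1 NAND 0 = 1
t2 = in2 OR t1 = 1 OR 1 = 1
t3 = in0 AND t2 = 1 AND 1 = 1
t4 = in3 NAND t3 = 0 NAND 1 = 1
t5 = t4 NAND t3 = 1 NAND 1 = 0
t6 = NOT t1 = NOT 1 = 0
t7 = t2 AND t5 = 1 AND 0 = 0
t8 = in4 OR t7 = 0 OR 0 = 0
t9 = in5 OR t8 = 0 OR 0 = 0
t10 = t9 OR t6 = 0 OR 0 = 0
So t10 = 0 as required.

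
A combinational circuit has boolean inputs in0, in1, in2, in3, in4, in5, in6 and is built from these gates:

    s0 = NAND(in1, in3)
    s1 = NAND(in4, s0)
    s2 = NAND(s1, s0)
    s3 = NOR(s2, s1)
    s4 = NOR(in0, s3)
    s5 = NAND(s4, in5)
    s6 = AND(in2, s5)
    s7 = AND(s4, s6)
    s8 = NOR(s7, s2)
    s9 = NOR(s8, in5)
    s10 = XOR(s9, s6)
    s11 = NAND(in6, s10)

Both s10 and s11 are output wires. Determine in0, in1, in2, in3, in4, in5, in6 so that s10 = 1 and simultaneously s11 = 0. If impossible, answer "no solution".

Check with in0=1 in1=1 in2=0 in3=0 in4=1 in5=0 in6=1:
s0 = NAND(in1, in3) = NAND(1, 0) = 1
s1 = NAND(in4, s0) = NAND(1, 1) = 0
s2 = NAND(s1, s0) = NAND(0, 1) = 1
s3 = NOR(s2, s1) = NOR(1, 0) = 0
s4 = NOR(in0, s3) = NOR(1, 0) = 0
s5 = NAND(s4, in5) = NAND(0, 0) = 1
s6 = AND(in2, s5) = AND(0, 1) = 0
s7 = AND(s4, s6) = AND(0, 0) = 0
s8 = NOR(s7, s2) = NOR(0, 1) = 0
s9 = NOR(s8, in5) = NOR(0, 0) = 1
s10 = XOR(s9, s6) = XOR(1, 0) = 1
s11 = NAND(in6, s10) = NAND(1, 1) = 0
So s10 = 1 and s11 = 0.

in0=1 in1=1 in2=0 in3=0 in4=1 in5=0 in6=1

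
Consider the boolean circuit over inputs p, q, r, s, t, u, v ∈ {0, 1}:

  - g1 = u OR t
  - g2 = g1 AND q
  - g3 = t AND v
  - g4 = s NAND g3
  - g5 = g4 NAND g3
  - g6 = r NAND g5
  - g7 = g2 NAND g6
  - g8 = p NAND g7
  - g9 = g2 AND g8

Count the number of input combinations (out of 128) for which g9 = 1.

38

g9 = g2 AND g8 must be 1, so both g2 = 1 and g8 = 1.
g2 = g1 AND q must be 1, so both g1 = 1 and q = 1.
g8 = p NAND g7 must be 1, so at least one of p, g7 is 0.
Enumerating the 128 input combinations, 38 give g9 = 1 and 90 give g9 = 0.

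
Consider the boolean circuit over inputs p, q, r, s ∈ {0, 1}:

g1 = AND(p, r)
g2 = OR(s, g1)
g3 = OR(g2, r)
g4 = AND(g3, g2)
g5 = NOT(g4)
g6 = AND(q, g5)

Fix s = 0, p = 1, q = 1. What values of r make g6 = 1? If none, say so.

r=0

g6 = AND(q, g5) must be 1, so both q = 1 and g5 = 1.
Check with s = 0, p = 1, q = 1 and r=0:
g1 = AND(p, r) = AND(1, 0) = 0
g2 = OR(s, g1) = OR(0, 0) = 0
g3 = OR(g2, r) = OR(0, 0) = 0
g4 = AND(g3, g2) = AND(0, 0) = 0
g5 = NOT(g4) = NOT 0 = 1
g6 = AND(q, g5) = AND(1, 1) = 1
So g6 = 1.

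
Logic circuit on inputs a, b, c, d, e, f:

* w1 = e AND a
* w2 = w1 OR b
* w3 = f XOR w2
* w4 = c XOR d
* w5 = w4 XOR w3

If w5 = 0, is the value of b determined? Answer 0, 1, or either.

either

Both values of b occur among assignments with w5 = 0:
  b=0: a=0, b=0, c=0, d=0, e=0, f=0
  b=1: a=0, b=1, c=0, d=0, e=0, f=1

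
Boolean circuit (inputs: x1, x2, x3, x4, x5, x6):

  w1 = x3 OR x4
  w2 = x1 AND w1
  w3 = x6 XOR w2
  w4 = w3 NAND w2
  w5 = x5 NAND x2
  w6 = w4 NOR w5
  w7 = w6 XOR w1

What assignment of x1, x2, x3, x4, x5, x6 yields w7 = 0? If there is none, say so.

w7 = w6 XOR w1 must be 0, so w6 and w1 are equal.
Check with x1=0, x2=1, x3=0, x4=0, x5=1, x6=0:
w1 = x3 OR x4 = 0 OR 0 = 0
w2 = x1 AND w1 = 0 AND 0 = 0
w3 = x6 XOR w2 = 0 XOR 0 = 0
w4 = w3 NAND w2 = 0 NAND 0 = 1
w5 = x5 NAND x2 = 1 NAND 1 = 0
w6 = w4 NOR w5 = 1 NOR 0 = 0
w7 = w6 XOR w1 = 0 XOR 0 = 0
So w7 = 0 as required.

x1=0, x2=1, x3=0, x4=0, x5=1, x6=0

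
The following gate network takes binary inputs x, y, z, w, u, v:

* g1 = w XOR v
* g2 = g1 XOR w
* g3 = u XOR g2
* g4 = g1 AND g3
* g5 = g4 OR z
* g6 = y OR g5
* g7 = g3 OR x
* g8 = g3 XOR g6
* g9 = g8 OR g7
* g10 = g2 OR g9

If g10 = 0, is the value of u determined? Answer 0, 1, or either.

0

g10 = g2 OR g9 must be 0, so both g2 = 0 and g9 = 0.
g2 = g1 XOR w must be 0, so g1 and w are equal.
g9 = g8 OR g7 must be 0, so both g8 = 0 and g7 = 0.
Every assignment with g10 = 0 has u = 0; there are 2 such assignment(s).
  x=0, y=0, z=0, w=0, u=0, v=0
  x=0, y=0, z=0, w=1, u=0, v=0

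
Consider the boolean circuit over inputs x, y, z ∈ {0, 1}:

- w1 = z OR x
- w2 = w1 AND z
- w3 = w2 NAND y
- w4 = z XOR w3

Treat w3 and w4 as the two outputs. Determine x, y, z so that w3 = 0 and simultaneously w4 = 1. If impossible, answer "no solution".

Check with x=1, y=1, z=1:
w1 = z OR x = 1 OR 1 = 1
w2 = w1 AND z = 1 AND 1 = 1
w3 = w2 NAND y = 1 NAND 1 = 0
w4 = z XOR w3 = 1 XOR 0 = 1
So w3 = 0 and w4 = 1.

x=1, y=1, z=1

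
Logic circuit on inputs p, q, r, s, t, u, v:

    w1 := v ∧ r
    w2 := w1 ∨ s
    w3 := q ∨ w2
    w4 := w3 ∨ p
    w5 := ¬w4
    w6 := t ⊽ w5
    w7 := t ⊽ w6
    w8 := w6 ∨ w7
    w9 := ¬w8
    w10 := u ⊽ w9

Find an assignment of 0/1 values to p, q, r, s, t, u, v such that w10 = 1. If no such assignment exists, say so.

p=1 q=0 r=1 s=0 t=0 u=0 v=1

w10 = u ⊽ w9 must be 1, so both u = 0 and w9 = 0.
w9 = ¬w8 must be 0, so w8 = 1.
w8 = w6 ∨ w7 must be 1, so at least one of w6, w7 is 1.
Check with p=1 q=0 r=1 s=0 t=0 u=0 v=1:
w1 = v ∧ r = 1 ∧ 1 = 1
w2 = w1 ∨ s = 1 ∨ 0 = 1
w3 = q ∨ w2 = 0 ∨ 1 = 1
w4 = w3 ∨ p = 1 ∨ 1 = 1
w5 = ¬w4 = ¬1 = 0
w6 = t ⊽ w5 = 0 ⊽ 0 = 1
w7 = t ⊽ w6 = 0 ⊽ 1 = 0
w8 = w6 ∨ w7 = 1 ∨ 0 = 1
w9 = ¬w8 = ¬1 = 0
w10 = u ⊽ w9 = 0 ⊽ 0 = 1
So w10 = 1 as required.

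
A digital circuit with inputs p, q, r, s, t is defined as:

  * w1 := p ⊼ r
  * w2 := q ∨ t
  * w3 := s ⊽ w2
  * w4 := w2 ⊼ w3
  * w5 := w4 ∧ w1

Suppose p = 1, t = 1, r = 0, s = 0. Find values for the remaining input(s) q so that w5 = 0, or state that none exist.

no solution exists

With p = 1, t = 1, r = 0, s = 0 fixed, none of the 2 settings of q give w5 = 0.
For example, with q=0:
w1 = p ⊼ r = 1 ⊼ 0 = 1
w2 = q ∨ t = 0 ∨ 1 = 1
w3 = s ⊽ w2 = 0 ⊽ 1 = 0
w4 = w2 ⊼ w3 = 1 ⊼ 0 = 1
w5 = w4 ∧ w1 = 1 ∧ 1 = 1
giving w5 = 1 ≠ 0.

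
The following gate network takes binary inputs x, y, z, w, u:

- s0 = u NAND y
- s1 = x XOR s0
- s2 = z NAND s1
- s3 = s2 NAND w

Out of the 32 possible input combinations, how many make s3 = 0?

s3 = s2 NAND w must be 0, so both s2 = 1 and w = 1.
Enumerating the 32 input combinations, 12 give s3 = 0 and 20 give s3 = 1.

12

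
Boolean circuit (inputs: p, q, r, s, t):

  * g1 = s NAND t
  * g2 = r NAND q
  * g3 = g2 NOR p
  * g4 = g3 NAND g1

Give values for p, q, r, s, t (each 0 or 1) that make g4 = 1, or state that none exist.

g4 = g3 NAND g1 must be 1, so at least one of g3, g1 is 0.
Check with p=0 q=1 r=0 s=0 t=1:
g1 = s NAND t = 0 NAND 1 = 1
g2 = r NAND q = 0 NAND 1 = 1
g3 = g2 NOR p = 1 NOR 0 = 0
g4 = g3 NAND g1 = 0 NAND 1 = 1
So g4 = 1 as required.

p=0 q=1 r=0 s=0 t=1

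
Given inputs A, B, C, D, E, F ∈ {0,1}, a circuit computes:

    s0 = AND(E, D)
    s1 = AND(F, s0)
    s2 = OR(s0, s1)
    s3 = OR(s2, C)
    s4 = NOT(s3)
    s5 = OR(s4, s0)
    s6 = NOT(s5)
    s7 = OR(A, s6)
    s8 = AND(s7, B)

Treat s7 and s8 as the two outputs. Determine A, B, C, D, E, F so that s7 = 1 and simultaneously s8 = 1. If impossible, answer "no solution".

Check with A=1, B=1, C=1, D=1, E=0, F=0:
s0 = AND(E, D) = AND(0, 1) = 0
s1 = AND(F, s0) = AND(0, 0) = 0
s2 = OR(s0, s1) = OR(0, 0) = 0
s3 = OR(s2, C) = OR(0, 1) = 1
s4 = NOT(s3) = NOT 1 = 0
s5 = OR(s4, s0) = OR(0, 0) = 0
s6 = NOT(s5) = NOT 0 = 1
s7 = OR(A, s6) = OR(1, 1) = 1
s8 = AND(s7, B) = AND(1, 1) = 1
So s7 = 1 and s8 = 1.

A=1, B=1, C=1, D=1, E=0, F=0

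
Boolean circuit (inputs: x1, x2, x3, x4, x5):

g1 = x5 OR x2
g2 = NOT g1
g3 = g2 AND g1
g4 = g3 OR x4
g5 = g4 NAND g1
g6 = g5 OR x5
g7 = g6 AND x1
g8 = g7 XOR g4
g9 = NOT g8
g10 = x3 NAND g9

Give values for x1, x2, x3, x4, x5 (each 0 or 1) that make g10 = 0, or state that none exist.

g10 = x3 NAND g9 must be 0, so both x3 = 1 and g9 = 1.
Check with x1=0, x2=0, x3=1, x4=0, x5=0:
g1 = x5 OR x2 = 0 OR 0 = 0
g2 = NOT g1 = NOT 0 = 1
g3 = g2 AND g1 = 1 AND 0 = 0
g4 = g3 OR x4 = 0 OR 0 = 0
g5 = g4 NAND g1 = 0 NAND 0 = 1
g6 = g5 OR x5 = 1 OR 0 = 1
g7 = g6 AND x1 = 1 AND 0 = 0
g8 = g7 XOR g4 = 0 XOR 0 = 0
g9 = NOT g8 = NOT 0 = 1
g10 = x3 NAND g9 = 1 NAND 1 = 0
So g10 = 0 as required.

x1=0, x2=0, x3=1, x4=0, x5=0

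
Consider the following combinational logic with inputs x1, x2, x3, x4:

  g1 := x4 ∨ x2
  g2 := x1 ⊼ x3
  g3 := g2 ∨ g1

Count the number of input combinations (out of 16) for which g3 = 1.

g3 = g2 ∨ g1 must be 1, so at least one of g2, g1 is 1.
Enumerating the 16 input combinations, 15 give g3 = 1 and 1 give g3 = 0.

15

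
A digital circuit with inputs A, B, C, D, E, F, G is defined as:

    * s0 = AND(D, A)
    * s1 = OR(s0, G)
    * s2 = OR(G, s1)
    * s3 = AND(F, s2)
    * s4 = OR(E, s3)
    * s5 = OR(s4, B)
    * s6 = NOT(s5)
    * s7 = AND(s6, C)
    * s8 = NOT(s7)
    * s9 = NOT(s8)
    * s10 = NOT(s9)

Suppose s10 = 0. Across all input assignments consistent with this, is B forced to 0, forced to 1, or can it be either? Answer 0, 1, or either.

s10 = NOT(s9) must be 0, so s9 = 1.
Every assignment with s10 = 0 has B = 0; there are 11 such assignment(s).

0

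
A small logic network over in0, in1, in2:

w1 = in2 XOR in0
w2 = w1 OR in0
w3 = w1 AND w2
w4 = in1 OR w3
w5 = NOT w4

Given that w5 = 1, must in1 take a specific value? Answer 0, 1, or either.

0

w5 = NOT w4 must be 1, so w4 = 0.
w4 = in1 OR w3 must be 0, so both in1 = 0 and w3 = 0.
w3 = w1 AND w2 must be 0, so at least one of w1, w2 is 0.
Every assignment with w5 = 1 has in1 = 0; there are 2 such assignment(s).
  in0=0, in1=0, in2=0
  in0=1, in1=0, in2=1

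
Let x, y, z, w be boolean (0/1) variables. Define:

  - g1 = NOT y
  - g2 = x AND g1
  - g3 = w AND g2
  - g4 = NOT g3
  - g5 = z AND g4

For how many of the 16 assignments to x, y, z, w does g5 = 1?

7

g5 = z AND g4 must be 1, so both z = 1 and g4 = 1.
Enumerating the 16 input combinations, 7 give g5 = 1 and 9 give g5 = 0.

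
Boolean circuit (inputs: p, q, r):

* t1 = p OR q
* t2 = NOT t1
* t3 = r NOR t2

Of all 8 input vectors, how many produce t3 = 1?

3

t3 = r NOR t2 must be 1, so both r = 0 and t2 = 0.
Satisfying assignments:
  p=0, q=1, r=0
  p=1, q=0, r=0
  p=1, q=1, r=0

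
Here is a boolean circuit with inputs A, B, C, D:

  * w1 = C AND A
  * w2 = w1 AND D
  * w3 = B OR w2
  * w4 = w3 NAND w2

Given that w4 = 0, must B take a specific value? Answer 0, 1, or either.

either

Both values of B occur among assignments with w4 = 0:
  B=0: A=1, B=0, C=1, D=1
  B=1: A=1, B=1, C=1, D=1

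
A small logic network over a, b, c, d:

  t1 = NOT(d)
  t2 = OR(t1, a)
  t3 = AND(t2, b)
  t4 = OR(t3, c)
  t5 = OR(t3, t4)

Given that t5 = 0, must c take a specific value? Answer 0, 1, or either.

t5 = OR(t3, t4) must be 0, so both t3 = 0 and t4 = 0.
t3 = AND(t2, b) must be 0, so at least one of t2, b is 0.
Every assignment with t5 = 0 has c = 0; there are 5 such assignment(s).

0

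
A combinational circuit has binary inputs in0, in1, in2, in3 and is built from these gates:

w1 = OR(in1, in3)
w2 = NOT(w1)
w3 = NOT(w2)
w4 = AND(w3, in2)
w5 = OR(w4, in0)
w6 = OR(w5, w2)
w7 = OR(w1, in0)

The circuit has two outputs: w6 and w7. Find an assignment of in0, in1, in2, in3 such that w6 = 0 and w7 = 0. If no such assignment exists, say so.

Across all 16 input combinations, none give both w6 = 0 and w7 = 0.

no solution exists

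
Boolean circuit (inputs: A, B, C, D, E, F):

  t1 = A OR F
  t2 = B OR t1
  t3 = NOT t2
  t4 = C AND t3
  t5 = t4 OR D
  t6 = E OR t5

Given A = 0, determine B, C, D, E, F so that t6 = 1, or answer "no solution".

Check with A = 0 and B=1, C=1, D=1, E=1, F=0:
t1 = A OR F = 0 OR 0 = 0
t2 = B OR t1 = 1 OR 0 = 1
t3 = NOT t2 = NOT 1 = 0
t4 = C AND t3 = 1 AND 0 = 0
t5 = t4 OR D = 0 OR 1 = 1
t6 = E OR t5 = 1 OR 1 = 1
So t6 = 1.

B=1, C=1, D=1, E=1, F=0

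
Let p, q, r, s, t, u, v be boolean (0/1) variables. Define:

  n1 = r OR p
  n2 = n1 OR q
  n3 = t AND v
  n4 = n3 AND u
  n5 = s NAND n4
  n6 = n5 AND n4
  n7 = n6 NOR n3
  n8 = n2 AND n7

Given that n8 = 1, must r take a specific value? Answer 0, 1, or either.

Both values of r occur among assignments with n8 = 1:
  r=0: p=0, q=1, r=0, s=0, t=0, u=0, v=0
  r=1: p=0, q=0, r=1, s=0, t=0, u=0, v=0

either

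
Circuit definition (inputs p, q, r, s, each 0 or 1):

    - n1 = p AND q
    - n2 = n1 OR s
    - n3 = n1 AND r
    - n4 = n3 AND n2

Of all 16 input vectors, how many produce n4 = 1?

n4 = n3 AND n2 must be 1, so both n3 = 1 and n2 = 1.
n3 = n1 AND r must be 1, so both n1 = 1 and r = 1.
Satisfying assignments:
  p=1, q=1, r=1, s=0
  p=1, q=1, r=1, s=1

2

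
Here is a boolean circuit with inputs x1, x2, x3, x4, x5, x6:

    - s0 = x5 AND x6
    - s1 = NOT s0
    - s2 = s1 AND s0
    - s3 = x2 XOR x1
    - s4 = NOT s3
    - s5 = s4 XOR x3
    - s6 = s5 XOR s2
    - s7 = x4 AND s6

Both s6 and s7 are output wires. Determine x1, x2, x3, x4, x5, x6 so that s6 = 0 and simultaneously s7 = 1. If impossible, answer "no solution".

no solution exists

Across all 64 input combinations, none give both s6 = 0 and s7 = 1.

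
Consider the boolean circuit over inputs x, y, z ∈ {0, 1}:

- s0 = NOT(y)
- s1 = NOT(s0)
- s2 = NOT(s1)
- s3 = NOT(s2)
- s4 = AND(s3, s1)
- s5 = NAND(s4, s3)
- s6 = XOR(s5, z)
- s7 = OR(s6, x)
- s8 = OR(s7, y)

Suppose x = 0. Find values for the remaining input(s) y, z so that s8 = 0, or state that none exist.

y=0, z=1

Check with x = 0 and y=0, z=1:
s0 = NOT(y) = NOT 0 = 1
s1 = NOT(s0) = NOT 1 = 0
s2 = NOT(s1) = NOT 0 = 1
s3 = NOT(s2) = NOT 1 = 0
s4 = AND(s3, s1) = AND(0, 0) = 0
s5 = NAND(s4, s3) = NAND(0, 0) = 1
s6 = XOR(s5, z) = XOR(1, 1) = 0
s7 = OR(s6, x) = OR(0, 0) = 0
s8 = OR(s7, y) = OR(0, 0) = 0
So s8 = 0.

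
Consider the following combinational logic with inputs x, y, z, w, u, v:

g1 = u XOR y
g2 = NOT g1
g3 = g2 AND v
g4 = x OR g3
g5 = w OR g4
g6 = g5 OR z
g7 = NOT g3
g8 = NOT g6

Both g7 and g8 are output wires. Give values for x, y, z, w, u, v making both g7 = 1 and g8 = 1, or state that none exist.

Check with x=0, y=0, z=0, w=0, u=0, v=0:
g1 = u XOR y = 0 XOR 0 = 0
g2 = NOT g1 = NOT 0 = 1
g3 = g2 AND v = 1 AND 0 = 0
g4 = x OR g3 = 0 OR 0 = 0
g5 = w OR g4 = 0 OR 0 = 0
g6 = g5 OR z = 0 OR 0 = 0
g7 = NOT g3 = NOT 0 = 1
g8 = NOT g6 = NOT 0 = 1
So g7 = 1 and g8 = 1.

x=0, y=0, z=0, w=0, u=0, v=0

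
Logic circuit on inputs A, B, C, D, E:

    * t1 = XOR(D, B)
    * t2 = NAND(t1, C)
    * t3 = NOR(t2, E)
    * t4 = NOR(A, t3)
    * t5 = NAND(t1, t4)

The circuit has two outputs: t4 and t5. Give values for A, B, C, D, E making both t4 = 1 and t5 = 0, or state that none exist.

Check with A=0 B=0 C=1 D=1 E=1:
t1 = XOR(D, B) = XOR(1, 0) = 1
t2 = NAND(t1, C) = NAND(1, 1) = 0
t3 = NOR(t2, E) = NOR(0, 1) = 0
t4 = NOR(A, t3) = NOR(0, 0) = 1
t5 = NAND(t1, t4) = NAND(1, 1) = 0
So t4 = 1 and t5 = 0.

A=0 B=0 C=1 D=1 E=1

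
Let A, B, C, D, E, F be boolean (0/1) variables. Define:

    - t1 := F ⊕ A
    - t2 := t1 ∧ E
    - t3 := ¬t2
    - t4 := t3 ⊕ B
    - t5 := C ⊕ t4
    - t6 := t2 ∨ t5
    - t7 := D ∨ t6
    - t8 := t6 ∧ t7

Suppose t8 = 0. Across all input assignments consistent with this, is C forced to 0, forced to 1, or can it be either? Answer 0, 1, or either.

either

Both values of C occur among assignments with t8 = 0:
  C=0: A=0, B=1, C=0, D=0, E=0, F=0
  C=1: A=0, B=0, C=1, D=0, E=0, F=0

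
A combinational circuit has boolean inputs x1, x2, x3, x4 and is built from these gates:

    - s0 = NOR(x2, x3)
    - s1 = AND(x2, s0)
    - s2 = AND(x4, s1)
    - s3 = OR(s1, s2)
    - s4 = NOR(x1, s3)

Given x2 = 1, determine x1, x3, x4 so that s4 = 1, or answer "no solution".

x1=0, x3=0, x4=0

Check with x2 = 1 and x1=0, x3=0, x4=0:
s0 = NOR(x2, x3) = NOR(1, 0) = 0
s1 = AND(x2, s0) = AND(1, 0) = 0
s2 = AND(x4, s1) = AND(0, 0) = 0
s3 = OR(s1, s2) = OR(0, 0) = 0
s4 = NOR(x1, s3) = NOR(0, 0) = 1
So s4 = 1.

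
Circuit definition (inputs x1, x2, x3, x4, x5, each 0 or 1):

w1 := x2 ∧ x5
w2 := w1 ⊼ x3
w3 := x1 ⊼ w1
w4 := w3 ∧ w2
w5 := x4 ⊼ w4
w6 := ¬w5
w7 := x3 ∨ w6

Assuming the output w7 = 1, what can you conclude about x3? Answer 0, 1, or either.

either

Both values of x3 occur among assignments with w7 = 1:
  x3=0: x1=0, x2=0, x3=0, x4=1, x5=0
  x3=1: x1=0, x2=0, x3=1, x4=0, x5=0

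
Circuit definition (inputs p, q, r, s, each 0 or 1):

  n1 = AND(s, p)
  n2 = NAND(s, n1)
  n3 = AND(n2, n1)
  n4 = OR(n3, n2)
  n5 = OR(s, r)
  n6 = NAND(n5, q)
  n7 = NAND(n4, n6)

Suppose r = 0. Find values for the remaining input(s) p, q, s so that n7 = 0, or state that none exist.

p=0, q=0, s=1

n7 = NAND(n4, n6) must be 0, so both n4 = 1 and n6 = 1.
Check with r = 0 and p=0, q=0, s=1:
n1 = AND(s, p) = AND(1, 0) = 0
n2 = NAND(s, n1) = NAND(1, 0) = 1
n3 = AND(n2, n1) = AND(1, 0) = 0
n4 = OR(n3, n2) = OR(0, 1) = 1
n5 = OR(s, r) = OR(1, 0) = 1
n6 = NAND(n5, q) = NAND(1, 0) = 1
n7 = NAND(n4, n6) = NAND(1, 1) = 0
So n7 = 0.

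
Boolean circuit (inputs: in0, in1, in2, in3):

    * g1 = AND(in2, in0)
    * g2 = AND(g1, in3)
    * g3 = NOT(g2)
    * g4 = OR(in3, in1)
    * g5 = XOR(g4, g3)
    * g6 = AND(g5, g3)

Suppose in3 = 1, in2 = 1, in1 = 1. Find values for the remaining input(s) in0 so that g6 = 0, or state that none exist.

in0=1

Check with in3 = 1, in2 = 1, in1 = 1 and in0=1:
g1 = AND(in2, in0) = AND(1, 1) = 1
g2 = AND(g1, in3) = AND(1, 1) = 1
g3 = NOT(g2) = NOT 1 = 0
g4 = OR(in3, in1) = OR(1, 1) = 1
g5 = XOR(g4, g3) = XOR(1, 0) = 1
g6 = AND(g5, g3) = AND(1, 0) = 0
So g6 = 0.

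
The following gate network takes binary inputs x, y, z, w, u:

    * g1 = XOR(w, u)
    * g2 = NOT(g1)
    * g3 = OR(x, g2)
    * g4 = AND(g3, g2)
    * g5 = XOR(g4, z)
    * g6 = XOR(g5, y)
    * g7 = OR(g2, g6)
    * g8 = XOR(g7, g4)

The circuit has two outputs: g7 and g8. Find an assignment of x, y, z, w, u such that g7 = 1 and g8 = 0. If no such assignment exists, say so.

Check with x=1 y=0 z=0 w=0 u=0:
g1 = XOR(w, u) = XOR(0, 0) = 0
g2 = NOT(g1) = NOT 0 = 1
g3 = OR(x, g2) = OR(1, 1) = 1
g4 = AND(g3, g2) = AND(1, 1) = 1
g5 = XOR(g4, z) = XOR(1, 0) = 1
g6 = XOR(g5, y) = XOR(1, 0) = 1
g7 = OR(g2, g6) = OR(1, 1) = 1
g8 = XOR(g7, g4) = XOR(1, 1) = 0
So g7 = 1 and g8 = 0.

x=1 y=0 z=0 w=0 u=0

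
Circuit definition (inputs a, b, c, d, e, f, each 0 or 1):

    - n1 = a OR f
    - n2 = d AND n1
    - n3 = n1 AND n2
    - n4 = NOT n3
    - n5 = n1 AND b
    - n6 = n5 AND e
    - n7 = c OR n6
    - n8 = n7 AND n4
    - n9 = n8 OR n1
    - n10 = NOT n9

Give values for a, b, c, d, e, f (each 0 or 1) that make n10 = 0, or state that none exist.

n10 = NOT n9 must be 0, so n9 = 1.
n9 = n8 OR n1 must be 1, so at least one of n8, n1 is 1.
Check with a=0, b=1, c=1, d=0, e=1, f=1:
n1 = a OR f = 0 OR 1 = 1
n2 = d AND n1 = 0 AND 1 = 0
n3 = n1 AND n2 = 1 AND 0 = 0
n4 = NOT n3 = NOT 0 = 1
n5 = n1 AND b = 1 AND 1 = 1
n6 = n5 AND e = 1 AND 1 = 1
n7 = c OR n6 = 1 OR 1 = 1
n8 = n7 AND n4 = 1 AND 1 = 1
n9 = n8 OR n1 = 1 OR 1 = 1
n10 = NOT n9 = NOT 1 = 0
So n10 = 0 as required.

a=0, b=1, c=1, d=0, e=1, f=1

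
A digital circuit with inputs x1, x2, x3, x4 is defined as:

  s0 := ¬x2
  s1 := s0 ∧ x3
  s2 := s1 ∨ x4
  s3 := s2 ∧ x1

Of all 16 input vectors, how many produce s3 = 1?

5

s3 = s2 ∧ x1 must be 1, so both s2 = 1 and x1 = 1.
s2 = s1 ∨ x4 must be 1, so at least one of s1, x4 is 1.
Enumerating the 16 input combinations, 5 give s3 = 1 and 11 give s3 = 0.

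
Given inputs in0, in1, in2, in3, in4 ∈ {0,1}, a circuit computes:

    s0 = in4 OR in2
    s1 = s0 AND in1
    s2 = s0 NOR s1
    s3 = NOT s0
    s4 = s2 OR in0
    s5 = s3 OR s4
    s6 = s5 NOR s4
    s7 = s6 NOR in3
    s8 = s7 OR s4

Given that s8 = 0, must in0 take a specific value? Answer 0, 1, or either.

s8 = s7 OR s4 must be 0, so both s7 = 0 and s4 = 0.
s7 = s6 NOR in3 must be 0, so at least one of s6, in3 is 1.
s4 = s2 OR in0 must be 0, so both s2 = 0 and in0 = 0.
Every assignment with s8 = 0 has in0 = 0; there are 12 such assignment(s).

0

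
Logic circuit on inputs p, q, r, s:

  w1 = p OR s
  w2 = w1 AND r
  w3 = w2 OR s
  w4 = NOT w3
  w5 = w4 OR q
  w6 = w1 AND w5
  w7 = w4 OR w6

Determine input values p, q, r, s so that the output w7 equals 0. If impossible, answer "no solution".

Check with p=1 q=0 r=1 s=0:
w1 = p OR s = 1 OR 0 = 1
w2 = w1 AND r = 1 AND 1 = 1
w3 = w2 OR s = 1 OR 0 = 1
w4 = NOT w3 = NOT 1 = 0
w5 = w4 OR q = 0 OR 0 = 0
w6 = w1 AND w5 = 1 AND 0 = 0
w7 = w4 OR w6 = 0 OR 0 = 0
So w7 = 0 as required.

p=1 q=0 r=1 s=0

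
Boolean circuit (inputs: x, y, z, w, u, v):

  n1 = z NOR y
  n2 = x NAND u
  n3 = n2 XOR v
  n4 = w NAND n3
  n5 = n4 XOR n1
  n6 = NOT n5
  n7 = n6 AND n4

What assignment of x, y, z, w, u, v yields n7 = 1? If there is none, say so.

Check with x=0 y=0 z=0 w=0 u=0 v=1:
n1 = z NOR y = 0 NOR 0 = 1
n2 = x NAND u = 0 NAND 0 = 1
n3 = n2 XOR v = 1 XOR 1 = 0
n4 = w NAND n3 = 0 NAND 0 = 1
n5 = n4 XOR n1 = 1 XOR 1 = 0
n6 = NOT n5 = NOT 0 = 1
n7 = n6 AND n4 = 1 AND 1 = 1
So n7 = 1 as required.

x=0 y=0 z=0 w=0 u=0 v=1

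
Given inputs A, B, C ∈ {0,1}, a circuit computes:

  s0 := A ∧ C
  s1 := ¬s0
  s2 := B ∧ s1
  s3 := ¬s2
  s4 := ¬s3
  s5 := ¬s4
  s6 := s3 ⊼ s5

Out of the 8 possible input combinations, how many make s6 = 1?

3

s6 = s3 ⊼ s5 must be 1, so at least one of s3, s5 is 0.
Satisfying assignments:
  A=0, B=1, C=0
  A=0, B=1, C=1
  A=1, B=1, C=0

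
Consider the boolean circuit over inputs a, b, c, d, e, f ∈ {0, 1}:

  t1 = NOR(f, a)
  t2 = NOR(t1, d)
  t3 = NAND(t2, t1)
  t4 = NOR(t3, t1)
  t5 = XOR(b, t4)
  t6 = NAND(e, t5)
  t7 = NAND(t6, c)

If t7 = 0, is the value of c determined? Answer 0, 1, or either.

1

t7 = NAND(t6, c) must be 0, so both t6 = 1 and c = 1.
Every assignment with t7 = 0 has c = 1; there are 24 such assignment(s).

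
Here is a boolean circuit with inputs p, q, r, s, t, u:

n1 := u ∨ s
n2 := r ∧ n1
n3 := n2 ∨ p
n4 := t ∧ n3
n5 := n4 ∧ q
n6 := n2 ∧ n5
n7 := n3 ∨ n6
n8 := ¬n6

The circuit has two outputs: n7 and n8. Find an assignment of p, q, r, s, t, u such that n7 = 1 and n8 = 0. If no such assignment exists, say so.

p=0, q=1, r=1, s=0, t=1, u=1

Check with p=0, q=1, r=1, s=0, t=1, u=1:
n1 = u ∨ s = 1 ∨ 0 = 1
n2 = r ∧ n1 = 1 ∧ 1 = 1
n3 = n2 ∨ p = 1 ∨ 0 = 1
n4 = t ∧ n3 = 1 ∧ 1 = 1
n5 = n4 ∧ q = 1 ∧ 1 = 1
n6 = n2 ∧ n5 = 1 ∧ 1 = 1
n7 = n3 ∨ n6 = 1 ∨ 1 = 1
n8 = ¬n6 = ¬1 = 0
So n7 = 1 and n8 = 0.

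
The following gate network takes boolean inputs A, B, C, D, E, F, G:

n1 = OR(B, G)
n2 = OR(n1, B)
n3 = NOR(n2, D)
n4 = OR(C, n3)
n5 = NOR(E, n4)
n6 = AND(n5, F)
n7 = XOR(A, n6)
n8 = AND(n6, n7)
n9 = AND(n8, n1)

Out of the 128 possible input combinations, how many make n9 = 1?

n9 = AND(n8, n1) must be 1, so both n8 = 1 and n1 = 1.
Satisfying assignments:
  A=0, B=0, C=0, D=0, E=0, F=1, G=1
  A=0, B=0, C=0, D=1, E=0, F=1, G=1
  A=0, B=1, C=0, D=0, E=0, F=1, G=0
  A=0, B=1, C=0, D=0, E=0, F=1, G=1
  A=0, B=1, C=0, D=1, E=0, F=1, G=0
  A=0, B=1, C=0, D=1, E=0, F=1, G=1

6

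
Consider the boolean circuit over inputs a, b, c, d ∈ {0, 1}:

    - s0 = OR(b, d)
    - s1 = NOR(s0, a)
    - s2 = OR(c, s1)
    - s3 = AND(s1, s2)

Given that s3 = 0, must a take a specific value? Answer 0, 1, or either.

either

Both values of a occur among assignments with s3 = 0:
  a=0: a=0, b=0, c=0, d=1
  a=1: a=1, b=0, c=0, d=0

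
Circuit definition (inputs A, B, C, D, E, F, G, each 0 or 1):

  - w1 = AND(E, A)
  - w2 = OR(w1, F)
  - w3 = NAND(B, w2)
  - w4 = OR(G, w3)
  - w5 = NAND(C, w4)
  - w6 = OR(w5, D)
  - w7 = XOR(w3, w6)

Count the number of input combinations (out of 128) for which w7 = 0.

w7 = XOR(w3, w6) must be 0, so w3 and w6 are equal.
Enumerating the 128 input combinations, 71 give w7 = 0 and 57 give w7 = 1.

71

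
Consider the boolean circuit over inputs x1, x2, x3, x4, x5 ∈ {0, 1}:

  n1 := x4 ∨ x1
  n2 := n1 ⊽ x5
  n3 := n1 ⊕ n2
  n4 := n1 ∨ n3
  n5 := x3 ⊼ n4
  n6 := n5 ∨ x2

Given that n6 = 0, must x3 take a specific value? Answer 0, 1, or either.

1

n6 = n5 ∨ x2 must be 0, so both n5 = 0 and x2 = 0.
n5 = x3 ⊼ n4 must be 0, so both x3 = 1 and n4 = 1.
Every assignment with n6 = 0 has x3 = 1; there are 7 such assignment(s).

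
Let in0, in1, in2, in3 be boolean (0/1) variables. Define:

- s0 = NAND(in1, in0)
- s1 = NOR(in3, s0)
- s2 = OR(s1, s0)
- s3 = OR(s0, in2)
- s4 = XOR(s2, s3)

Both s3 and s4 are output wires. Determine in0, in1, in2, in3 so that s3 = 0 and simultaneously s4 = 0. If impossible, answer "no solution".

Check with in0=1 in1=1 in2=0 in3=1:
s0 = NAND(in1, in0) = NAND(1, 1) = 0
s1 = NOR(in3, s0) = NOR(1, 0) = 0
s2 = OR(s1, s0) = OR(0, 0) = 0
s3 = OR(s0, in2) = OR(0, 0) = 0
s4 = XOR(s2, s3) = XOR(0, 0) = 0
So s3 = 0 and s4 = 0.

in0=1 in1=1 in2=0 in3=1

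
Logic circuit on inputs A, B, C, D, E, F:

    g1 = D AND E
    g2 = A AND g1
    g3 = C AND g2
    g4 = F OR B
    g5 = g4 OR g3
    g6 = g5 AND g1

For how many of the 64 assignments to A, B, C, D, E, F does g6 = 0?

g6 = g5 AND g1 must be 0, so at least one of g5, g1 is 0.
Enumerating the 64 input combinations, 51 give g6 = 0 and 13 give g6 = 1.

51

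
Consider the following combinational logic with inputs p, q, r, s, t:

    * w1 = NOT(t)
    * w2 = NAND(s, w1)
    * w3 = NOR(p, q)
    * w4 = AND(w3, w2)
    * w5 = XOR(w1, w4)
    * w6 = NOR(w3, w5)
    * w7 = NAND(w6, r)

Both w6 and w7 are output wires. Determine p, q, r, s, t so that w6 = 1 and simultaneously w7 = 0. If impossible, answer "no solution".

Check with p=1, q=1, r=1, s=0, t=1:
w1 = NOT(t) = NOT 1 = 0
w2 = NAND(s, w1) = NAND(0, 0) = 1
w3 = NOR(p, q) = NOR(1, 1) = 0
w4 = AND(w3, w2) = AND(0, 1) = 0
w5 = XOR(w1, w4) = XOR(0, 0) = 0
w6 = NOR(w3, w5) = NOR(0, 0) = 1
w7 = NAND(w6, r) = NAND(1, 1) = 0
So w6 = 1 and w7 = 0.

p=1, q=1, r=1, s=0, t=1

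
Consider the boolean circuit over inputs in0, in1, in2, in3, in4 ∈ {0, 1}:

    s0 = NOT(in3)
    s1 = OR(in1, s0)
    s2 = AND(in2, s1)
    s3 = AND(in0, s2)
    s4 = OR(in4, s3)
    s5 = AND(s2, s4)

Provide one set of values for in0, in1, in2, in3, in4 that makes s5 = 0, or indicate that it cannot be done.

s5 = AND(s2, s4) must be 0, so at least one of s2, s4 is 0.
Check with in0=1, in1=0, in2=0, in3=1, in4=1:
s0 = NOT(in3) = NOT 1 = 0
s1 = OR(in1, s0) = OR(0, 0) = 0
s2 = AND(in2, s1) = AND(0, 0) = 0
s3 = AND(in0, s2) = AND(1, 0) = 0
s4 = OR(in4, s3) = OR(1, 0) = 1
s5 = AND(s2, s4) = AND(0, 1) = 0
So s5 = 0 as required.

in0=1, in1=0, in2=0, in3=1, in4=1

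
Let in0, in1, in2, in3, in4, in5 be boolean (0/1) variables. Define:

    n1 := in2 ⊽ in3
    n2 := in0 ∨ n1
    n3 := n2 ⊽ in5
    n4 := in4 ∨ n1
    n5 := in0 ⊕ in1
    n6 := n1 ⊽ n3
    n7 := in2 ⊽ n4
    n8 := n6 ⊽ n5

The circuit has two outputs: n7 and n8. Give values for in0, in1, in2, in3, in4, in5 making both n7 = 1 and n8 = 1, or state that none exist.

in0=0 in1=0 in2=0 in3=1 in4=0 in5=0

Check with in0=0 in1=0 in2=0 in3=1 in4=0 in5=0:
n1 = in2 ⊽ in3 = 0 ⊽ 1 = 0
n2 = in0 ∨ n1 = 0 ∨ 0 = 0
n3 = n2 ⊽ in5 = 0 ⊽ 0 = 1
n4 = in4 ∨ n1 = 0 ∨ 0 = 0
n5 = in0 ⊕ in1 = 0 ⊕ 0 = 0
n6 = n1 ⊽ n3 = 0 ⊽ 1 = 0
n7 = in2 ⊽ n4 = 0 ⊽ 0 = 1
n8 = n6 ⊽ n5 = 0 ⊽ 0 = 1
So n7 = 1 and n8 = 1.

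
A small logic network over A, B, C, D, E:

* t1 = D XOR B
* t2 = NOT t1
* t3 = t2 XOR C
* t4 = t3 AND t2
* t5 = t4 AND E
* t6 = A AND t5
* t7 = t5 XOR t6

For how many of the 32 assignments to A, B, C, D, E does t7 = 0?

30

t7 = t5 XOR t6 must be 0, so t5 and t6 are equal.
Enumerating the 32 input combinations, 30 give t7 = 0 and 2 give t7 = 1.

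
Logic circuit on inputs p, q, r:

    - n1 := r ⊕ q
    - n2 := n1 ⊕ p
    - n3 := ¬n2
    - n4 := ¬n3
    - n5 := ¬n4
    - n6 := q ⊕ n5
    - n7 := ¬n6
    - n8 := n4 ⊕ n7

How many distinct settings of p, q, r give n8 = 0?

n8 = n4 ⊕ n7 must be 0, so n4 and n7 are equal.
Enumerating the 8 input combinations, 4 give n8 = 0 and 4 give n8 = 1.

4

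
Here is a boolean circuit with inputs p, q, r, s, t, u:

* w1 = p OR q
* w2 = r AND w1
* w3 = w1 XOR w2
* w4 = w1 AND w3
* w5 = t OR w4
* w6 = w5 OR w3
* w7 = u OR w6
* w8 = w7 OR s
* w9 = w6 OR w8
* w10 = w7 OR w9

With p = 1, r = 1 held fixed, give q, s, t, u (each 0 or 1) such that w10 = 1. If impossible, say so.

q=0, s=1, t=0, u=0

Check with p = 1, r = 1 and q=0, s=1, t=0, u=0:
w1 = p OR q = 1 OR 0 = 1
w2 = r AND w1 = 1 AND 1 = 1
w3 = w1 XOR w2 = 1 XOR 1 = 0
w4 = w1 AND w3 = 1 AND 0 = 0
w5 = t OR w4 = 0 OR 0 = 0
w6 = w5 OR w3 = 0 OR 0 = 0
w7 = u OR w6 = 0 OR 0 = 0
w8 = w7 OR s = 0 OR 1 = 1
w9 = w6 OR w8 = 0 OR 1 = 1
w10 = w7 OR w9 = 0 OR 1 = 1
So w10 = 1.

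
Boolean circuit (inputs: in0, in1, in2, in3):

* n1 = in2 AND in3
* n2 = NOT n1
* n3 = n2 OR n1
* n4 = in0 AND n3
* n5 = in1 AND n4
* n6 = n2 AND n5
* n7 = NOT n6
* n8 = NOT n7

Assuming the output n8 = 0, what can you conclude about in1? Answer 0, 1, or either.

either

Both values of in1 occur among assignments with n8 = 0:
  in1=0: in0=0, in1=0, in2=0, in3=0
  in1=1: in0=0, in1=1, in2=0, in3=0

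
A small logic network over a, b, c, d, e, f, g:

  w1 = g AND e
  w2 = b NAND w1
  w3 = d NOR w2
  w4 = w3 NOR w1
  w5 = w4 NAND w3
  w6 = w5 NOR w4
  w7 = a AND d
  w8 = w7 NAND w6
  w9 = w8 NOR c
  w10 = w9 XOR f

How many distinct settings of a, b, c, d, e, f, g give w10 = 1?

64

w10 = w9 XOR f must be 1, so w9 and f differ.
Enumerating the 128 input combinations, 64 give w10 = 1 and 64 give w10 = 0.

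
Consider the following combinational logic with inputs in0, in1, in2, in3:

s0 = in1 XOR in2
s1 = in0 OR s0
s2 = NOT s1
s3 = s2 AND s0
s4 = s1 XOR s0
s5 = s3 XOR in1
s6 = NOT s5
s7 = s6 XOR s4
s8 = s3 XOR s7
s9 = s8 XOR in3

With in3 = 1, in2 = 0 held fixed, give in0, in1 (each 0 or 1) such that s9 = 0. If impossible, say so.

s9 = s8 XOR in3 must be 0, so s8 and in3 are equal.
Check with in3 = 1, in2 = 0 and in0=0, in1=0:
s0 = in1 XOR in2 = 0 XOR 0 = 0
s1 = in0 OR s0 = 0 OR 0 = 0
s2 = NOT s1 = NOT 0 = 1
s3 = s2 AND s0 = 1 AND 0 = 0
s4 = s1 XOR s0 = 0 XOR 0 = 0
s5 = s3 XOR in1 = 0 XOR 0 = 0
s6 = NOT s5 = NOT 0 = 1
s7 = s6 XOR s4 = 1 XOR 0 = 1
s8 = s3 XOR s7 = 0 XOR 1 = 1
s9 = s8 XOR in3 = 1 XOR 1 = 0
So s9 = 0.

in0=0, in1=0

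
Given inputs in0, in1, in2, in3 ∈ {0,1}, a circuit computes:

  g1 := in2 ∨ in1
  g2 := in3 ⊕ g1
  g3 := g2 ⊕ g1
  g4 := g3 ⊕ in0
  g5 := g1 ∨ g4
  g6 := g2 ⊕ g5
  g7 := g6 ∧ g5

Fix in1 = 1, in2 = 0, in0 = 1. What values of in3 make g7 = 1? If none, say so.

g7 = g6 ∧ g5 must be 1, so both g6 = 1 and g5 = 1.
Check with in1 = 1, in2 = 0, in0 = 1 and in3=1:
g1 = in2 ∨ in1 = 0 ∨ 1 = 1
g2 = in3 ⊕ g1 = 1 ⊕ 1 = 0
g3 = g2 ⊕ g1 = 0 ⊕ 1 = 1
g4 = g3 ⊕ in0 = 1 ⊕ 1 = 0
g5 = g1 ∨ g4 = 1 ∨ 0 = 1
g6 = g2 ⊕ g5 = 0 ⊕ 1 = 1
g7 = g6 ∧ g5 = 1 ∧ 1 = 1
So g7 = 1.

in3=1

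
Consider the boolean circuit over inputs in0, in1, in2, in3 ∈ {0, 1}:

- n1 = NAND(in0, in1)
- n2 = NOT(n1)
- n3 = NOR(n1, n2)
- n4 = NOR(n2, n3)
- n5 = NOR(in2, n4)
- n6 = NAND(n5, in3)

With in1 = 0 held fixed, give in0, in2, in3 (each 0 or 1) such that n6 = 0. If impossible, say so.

With in1 = 0 fixed, none of the 8 settings of in0, in2, in3 give n6 = 0.
For example, with in0=1, in2=1, in3=1:
n1 = NAND(in0, in1) = NAND(1, 0) = 1
n2 = NOT(n1) = NOT 1 = 0
n3 = NOR(n1, n2) = NOR(1, 0) = 0
n4 = NOR(n2, n3) = NOR(0, 0) = 1
n5 = NOR(in2, n4) = NOR(1, 1) = 0
n6 = NAND(n5, in3) = NAND(0, 1) = 1
giving n6 = 1 ≠ 0.

no solution exists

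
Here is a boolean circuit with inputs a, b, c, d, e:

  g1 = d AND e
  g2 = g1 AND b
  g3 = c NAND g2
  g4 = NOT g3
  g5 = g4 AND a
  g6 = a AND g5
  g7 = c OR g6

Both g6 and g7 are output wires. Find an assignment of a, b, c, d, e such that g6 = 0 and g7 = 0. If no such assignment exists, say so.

a=0 b=1 c=0 d=1 e=1

Check with a=0 b=1 c=0 d=1 e=1:
g1 = d AND e = 1 AND 1 = 1
g2 = g1 AND b = 1 AND 1 = 1
g3 = c NAND g2 = 0 NAND 1 = 1
g4 = NOT g3 = NOT 1 = 0
g5 = g4 AND a = 0 AND 0 = 0
g6 = a AND g5 = 0 AND 0 = 0
g7 = c OR g6 = 0 OR 0 = 0
So g6 = 0 and g7 = 0.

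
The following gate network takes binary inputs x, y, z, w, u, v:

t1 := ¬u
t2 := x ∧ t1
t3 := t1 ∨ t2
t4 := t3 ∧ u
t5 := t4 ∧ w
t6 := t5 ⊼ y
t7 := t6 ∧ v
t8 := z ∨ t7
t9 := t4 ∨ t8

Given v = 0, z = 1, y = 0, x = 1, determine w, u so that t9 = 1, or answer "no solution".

w=1, u=1

Check with v = 0, z = 1, y = 0, x = 1 and w=1, u=1:
t1 = ¬u = ¬1 = 0
t2 = x ∧ t1 = 1 ∧ 0 = 0
t3 = t1 ∨ t2 = 0 ∨ 0 = 0
t4 = t3 ∧ u = 0 ∧ 1 = 0
t5 = t4 ∧ w = 0 ∧ 1 = 0
t6 = t5 ⊼ y = 0 ⊼ 0 = 1
t7 = t6 ∧ v = 1 ∧ 0 = 0
t8 = z ∨ t7 = 1 ∨ 0 = 1
t9 = t4 ∨ t8 = 0 ∨ 1 = 1
So t9 = 1.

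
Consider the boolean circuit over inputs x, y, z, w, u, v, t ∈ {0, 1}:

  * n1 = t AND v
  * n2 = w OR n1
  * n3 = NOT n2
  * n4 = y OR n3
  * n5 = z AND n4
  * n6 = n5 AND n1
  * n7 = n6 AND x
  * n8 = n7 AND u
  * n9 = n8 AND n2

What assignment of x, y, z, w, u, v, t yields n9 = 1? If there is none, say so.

x=1, y=1, z=1, w=1, u=1, v=1, t=1

n9 = n8 AND n2 must be 1, so both n8 = 1 and n2 = 1.
n8 = n7 AND u must be 1, so both n7 = 1 and u = 1.
n2 = w OR n1 must be 1, so at least one of w, n1 is 1.
Check with x=1, y=1, z=1, w=1, u=1, v=1, t=1:
n1 = t AND v = 1 AND 1 = 1
n2 = w OR n1 = 1 OR 1 = 1
n3 = NOT n2 = NOT 1 = 0
n4 = y OR n3 = 1 OR 0 = 1
n5 = z AND n4 = 1 AND 1 = 1
n6 = n5 AND n1 = 1 AND 1 = 1
n7 = n6 AND x = 1 AND 1 = 1
n8 = n7 AND u = 1 AND 1 = 1
n9 = n8 AND n2 = 1 AND 1 = 1
So n9 = 1 as required.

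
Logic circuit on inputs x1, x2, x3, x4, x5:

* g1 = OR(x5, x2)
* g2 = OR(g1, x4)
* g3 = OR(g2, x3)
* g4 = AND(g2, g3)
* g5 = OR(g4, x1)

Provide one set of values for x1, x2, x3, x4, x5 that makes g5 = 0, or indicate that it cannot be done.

Check with x1=0, x2=0, x3=1, x4=0, x5=0:
g1 = OR(x5, x2) = OR(0, 0) = 0
g2 = OR(g1, x4) = OR(0, 0) = 0
g3 = OR(g2, x3) = OR(0, 1) = 1
g4 = AND(g2, g3) = AND(0, 1) = 0
g5 = OR(g4, x1) = OR(0, 0) = 0
So g5 = 0 as required.

x1=0, x2=0, x3=1, x4=0, x5=0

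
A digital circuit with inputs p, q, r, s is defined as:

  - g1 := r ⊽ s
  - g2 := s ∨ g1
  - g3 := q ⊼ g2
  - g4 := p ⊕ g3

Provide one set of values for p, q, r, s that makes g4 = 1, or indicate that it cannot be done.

p=0 q=0 r=0 s=0

g4 = p ⊕ g3 must be 1, so p and g3 differ.
Check with p=0 q=0 r=0 s=0:
g1 = r ⊽ s = 0 ⊽ 0 = 1
g2 = s ∨ g1 = 0 ∨ 1 = 1
g3 = q ⊼ g2 = 0 ⊼ 1 = 1
g4 = p ⊕ g3 = 0 ⊕ 1 = 1
So g4 = 1 as required.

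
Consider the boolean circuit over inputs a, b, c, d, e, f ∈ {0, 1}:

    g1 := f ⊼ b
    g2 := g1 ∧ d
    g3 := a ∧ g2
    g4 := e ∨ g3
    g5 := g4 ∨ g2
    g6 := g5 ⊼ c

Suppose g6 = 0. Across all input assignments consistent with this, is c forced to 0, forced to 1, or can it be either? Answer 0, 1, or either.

1

g6 = g5 ⊼ c must be 0, so both g5 = 1 and c = 1.
Every assignment with g6 = 0 has c = 1; there are 22 such assignment(s).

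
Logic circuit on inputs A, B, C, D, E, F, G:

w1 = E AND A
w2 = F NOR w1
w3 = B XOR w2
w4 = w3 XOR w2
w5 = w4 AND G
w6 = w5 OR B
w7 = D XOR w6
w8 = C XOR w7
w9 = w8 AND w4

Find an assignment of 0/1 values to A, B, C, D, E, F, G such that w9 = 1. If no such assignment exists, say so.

w9 = w8 AND w4 must be 1, so both w8 = 1 and w4 = 1.
w8 = C XOR w7 must be 1, so C and w7 differ.
Check with A=1, B=1, C=0, D=0, E=1, F=0, G=0:
w1 = E AND A = 1 AND 1 = 1
w2 = F NOR w1 = 0 NOR 1 = 0
w3 = B XOR w2 = 1 XOR 0 = 1
w4 = w3 XOR w2 = 1 XOR 0 = 1
w5 = w4 AND G = 1 AND 0 = 0
w6 = w5 OR B = 0 OR 1 = 1
w7 = D XOR w6 = 0 XOR 1 = 1
w8 = C XOR w7 = 0 XOR 1 = 1
w9 = w8 AND w4 = 1 AND 1 = 1
So w9 = 1 as required.

A=1, B=1, C=0, D=0, E=1, F=0, G=0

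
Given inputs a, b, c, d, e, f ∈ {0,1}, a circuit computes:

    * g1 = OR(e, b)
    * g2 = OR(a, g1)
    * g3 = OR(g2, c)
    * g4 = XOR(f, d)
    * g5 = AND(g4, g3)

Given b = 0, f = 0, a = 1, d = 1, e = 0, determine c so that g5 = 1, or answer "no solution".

g5 = AND(g4, g3) must be 1, so both g4 = 1 and g3 = 1.
g4 = XOR(f, d) must be 1, so f and d differ.
Check with b = 0, f = 0, a = 1, d = 1, e = 0 and c=0:
g1 = OR(e, b) = OR(0, 0) = 0
g2 = OR(a, g1) = OR(1, 0) = 1
g3 = OR(g2, c) = OR(1, 0) = 1
g4 = XOR(f, d) = XOR(0, 1) = 1
g5 = AND(g4, g3) = AND(1, 1) = 1
So g5 = 1.

c=0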